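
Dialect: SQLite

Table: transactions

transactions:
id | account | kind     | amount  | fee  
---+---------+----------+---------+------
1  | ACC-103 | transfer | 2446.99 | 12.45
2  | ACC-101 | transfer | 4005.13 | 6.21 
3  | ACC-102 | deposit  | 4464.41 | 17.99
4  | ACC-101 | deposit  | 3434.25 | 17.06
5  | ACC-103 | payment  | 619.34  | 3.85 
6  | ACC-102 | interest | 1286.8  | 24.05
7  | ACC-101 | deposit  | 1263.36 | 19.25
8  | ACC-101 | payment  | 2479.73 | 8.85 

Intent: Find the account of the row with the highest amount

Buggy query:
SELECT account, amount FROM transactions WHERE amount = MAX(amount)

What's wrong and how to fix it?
Bug: WHERE is evaluated per row; an aggregate over the whole table isn't defined there

Fix: Wrap MAX in a scalar subquery so WHERE compares against a single value

Corrected query:
SELECT account, amount FROM transactions WHERE amount = (SELECT MAX(amount) FROM transactions)

Result:
account | amount 
--------+--------
ACC-102 | 4464.41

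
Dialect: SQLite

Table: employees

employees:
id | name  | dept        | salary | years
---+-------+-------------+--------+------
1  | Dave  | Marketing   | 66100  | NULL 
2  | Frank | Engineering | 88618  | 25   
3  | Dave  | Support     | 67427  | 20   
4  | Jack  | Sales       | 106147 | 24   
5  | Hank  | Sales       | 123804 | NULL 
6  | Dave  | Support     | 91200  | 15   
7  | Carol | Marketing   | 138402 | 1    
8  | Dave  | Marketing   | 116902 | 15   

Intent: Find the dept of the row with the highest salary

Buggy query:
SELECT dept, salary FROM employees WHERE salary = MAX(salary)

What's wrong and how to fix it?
Bug: WHERE is evaluated per row; an aggregate over the whole table isn't defined there

Fix: Wrap MAX in a scalar subquery so WHERE compares against a single value

Corrected query:
SELECT dept, salary FROM employees WHERE salary = (SELECT MAX(salary) FROM employees)

Result:
dept      | salary
----------+-------
Marketing | 138402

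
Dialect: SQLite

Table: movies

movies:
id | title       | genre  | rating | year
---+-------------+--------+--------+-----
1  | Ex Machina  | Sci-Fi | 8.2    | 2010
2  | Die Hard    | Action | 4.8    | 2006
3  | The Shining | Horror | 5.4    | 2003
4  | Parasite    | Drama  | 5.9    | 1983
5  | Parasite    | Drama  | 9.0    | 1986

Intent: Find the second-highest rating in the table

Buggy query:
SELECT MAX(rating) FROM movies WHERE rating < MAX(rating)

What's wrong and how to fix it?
Bug: The inner MAX is an aggregate inside WHERE, which is not allowed

Fix: Put the inner MAX in a scalar subquery

Corrected query:
SELECT MAX(rating) FROM movies WHERE rating < (SELECT MAX(rating) FROM movies)

Result:
MAX(rating)
-----------
8.2        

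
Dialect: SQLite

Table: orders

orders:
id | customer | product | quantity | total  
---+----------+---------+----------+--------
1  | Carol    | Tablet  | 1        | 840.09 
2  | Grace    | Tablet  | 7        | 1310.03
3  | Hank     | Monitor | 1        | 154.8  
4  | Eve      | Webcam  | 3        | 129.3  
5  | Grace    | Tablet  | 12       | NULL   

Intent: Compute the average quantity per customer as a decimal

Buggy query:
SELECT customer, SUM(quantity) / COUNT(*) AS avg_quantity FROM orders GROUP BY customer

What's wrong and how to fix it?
Bug: Both operands are integers, so '/' performs integer division and truncates

Fix: Cast one side to REAL so the division keeps the fractional part

Corrected query:
SELECT customer, SUM(quantity) * 1.0 / COUNT(*) AS avg_quantity FROM orders GROUP BY customer

Result:
customer | avg_quantity
---------+-------------
Carol    | 1           
Eve      | 3           
Grace    | 9.5         
Hank     | 1           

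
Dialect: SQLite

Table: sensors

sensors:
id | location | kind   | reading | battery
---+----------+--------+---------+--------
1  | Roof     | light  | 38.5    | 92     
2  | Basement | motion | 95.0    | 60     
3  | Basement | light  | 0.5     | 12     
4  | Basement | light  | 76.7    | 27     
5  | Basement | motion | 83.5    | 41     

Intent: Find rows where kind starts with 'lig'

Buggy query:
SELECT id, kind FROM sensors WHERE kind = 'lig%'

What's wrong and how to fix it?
Bug: Wildcards only work with LIKE; '=' treats '%' as a literal character

Fix: Use LIKE for wildcard pattern matching

Corrected query:
SELECT id, kind FROM sensors WHERE kind LIKE 'lig%'

Result:
id | kind 
---+------
1  | light
3  | light
4  | light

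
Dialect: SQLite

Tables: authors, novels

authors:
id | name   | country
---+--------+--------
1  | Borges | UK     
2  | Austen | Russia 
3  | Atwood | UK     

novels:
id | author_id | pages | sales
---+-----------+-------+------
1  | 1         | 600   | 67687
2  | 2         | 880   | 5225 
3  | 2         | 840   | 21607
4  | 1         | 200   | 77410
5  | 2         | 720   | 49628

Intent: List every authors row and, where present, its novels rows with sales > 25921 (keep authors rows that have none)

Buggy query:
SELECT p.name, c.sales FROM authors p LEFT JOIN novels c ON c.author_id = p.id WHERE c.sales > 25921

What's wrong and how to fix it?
Bug: Filtering c.sales in WHERE discards the NULL rows produced by LEFT JOIN, turning it into an inner join

Fix: Move the right-table condition into the ON clause so unmatched parents are kept

Corrected query:
SELECT p.name, c.sales FROM authors p LEFT JOIN novels c ON c.author_id = p.id AND c.sales > 25921

Result:
name   | sales
-------+------
Borges | 67687
Borges | 77410
Austen | 49628
Atwood | NULL 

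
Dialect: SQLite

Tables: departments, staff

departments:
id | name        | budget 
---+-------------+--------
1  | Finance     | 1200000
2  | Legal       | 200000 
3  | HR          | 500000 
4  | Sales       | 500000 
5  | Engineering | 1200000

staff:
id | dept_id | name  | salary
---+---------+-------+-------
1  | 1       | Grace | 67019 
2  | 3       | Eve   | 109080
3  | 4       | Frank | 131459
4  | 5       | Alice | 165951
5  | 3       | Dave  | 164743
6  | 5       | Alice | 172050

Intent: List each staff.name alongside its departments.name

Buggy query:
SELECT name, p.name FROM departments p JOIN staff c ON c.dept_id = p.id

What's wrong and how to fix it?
Bug: Both tables have a 'name' column; the unqualified reference is ambiguous

Fix: Qualify the column with its table alias (c.name)

Corrected query:
SELECT c.name, p.name FROM departments p JOIN staff c ON c.dept_id = p.id

Result:
name  | name       
------+------------
Grace | Finance    
Eve   | HR         
Frank | Sales      
Alice | Engineering
Dave  | HR         
Alice | Engineering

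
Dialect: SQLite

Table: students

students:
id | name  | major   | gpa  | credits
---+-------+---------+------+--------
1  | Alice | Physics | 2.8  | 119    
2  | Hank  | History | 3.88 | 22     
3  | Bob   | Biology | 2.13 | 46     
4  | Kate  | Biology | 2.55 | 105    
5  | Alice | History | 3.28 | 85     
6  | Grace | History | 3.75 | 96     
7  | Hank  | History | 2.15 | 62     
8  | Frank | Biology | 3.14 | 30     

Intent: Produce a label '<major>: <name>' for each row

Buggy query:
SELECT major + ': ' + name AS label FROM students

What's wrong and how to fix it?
Bug: '+' is numeric addition; on text columns SQLite converts them to 0 instead of concatenating

Fix: Replace + with || to concatenate text

Corrected query:
SELECT major || ': ' || name AS label FROM students

Result:
label         
--------------
Physics: Alice
History: Hank 
Biology: Bob  
Biology: Kate 
History: Alice
History: Grace
History: Hank 
Biology: Frank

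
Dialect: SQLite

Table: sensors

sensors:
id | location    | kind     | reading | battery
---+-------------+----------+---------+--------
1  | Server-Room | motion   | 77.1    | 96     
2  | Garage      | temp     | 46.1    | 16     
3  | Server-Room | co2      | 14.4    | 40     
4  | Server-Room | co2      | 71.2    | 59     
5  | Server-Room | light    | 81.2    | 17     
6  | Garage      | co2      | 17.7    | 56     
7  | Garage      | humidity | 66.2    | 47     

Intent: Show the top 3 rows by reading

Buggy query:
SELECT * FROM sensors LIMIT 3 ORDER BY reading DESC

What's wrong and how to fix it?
Bug: LIMIT must come after ORDER BY

Fix: Swap the clauses: ORDER BY first, then LIMIT

Corrected query:
SELECT * FROM sensors ORDER BY reading DESC LIMIT 3

Result:
id | location    | kind   | reading | battery
---+-------------+--------+---------+--------
5  | Server-Room | light  | 81.2    | 17     
1  | Server-Room | motion | 77.1    | 96     
4  | Server-Room | co2    | 71.2    | 59     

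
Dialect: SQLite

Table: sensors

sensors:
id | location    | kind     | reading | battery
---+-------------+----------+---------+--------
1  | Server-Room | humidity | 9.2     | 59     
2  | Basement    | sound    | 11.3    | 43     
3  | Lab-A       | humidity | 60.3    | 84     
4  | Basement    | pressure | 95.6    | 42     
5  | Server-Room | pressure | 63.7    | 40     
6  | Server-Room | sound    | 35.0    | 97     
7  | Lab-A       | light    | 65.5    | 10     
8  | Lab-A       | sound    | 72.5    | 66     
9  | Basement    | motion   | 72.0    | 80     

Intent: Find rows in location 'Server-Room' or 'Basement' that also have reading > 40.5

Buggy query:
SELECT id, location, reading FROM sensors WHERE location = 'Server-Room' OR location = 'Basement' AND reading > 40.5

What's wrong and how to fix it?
Bug: AND binds tighter than OR, so this parses as location = 'Server-Room' OR (location = 'Basement' AND reading > 40.5)

Fix: Group the OR with parentheses (or use IN), then AND the threshold

Corrected query:
SELECT id, location, reading FROM sensors WHERE (location = 'Server-Room' OR location = 'Basement') AND reading > 40.5

Result:
id | location    | reading
---+-------------+--------
4  | Basement    | 95.6   
5  | Server-Room | 63.7   
9  | Basement    | 72     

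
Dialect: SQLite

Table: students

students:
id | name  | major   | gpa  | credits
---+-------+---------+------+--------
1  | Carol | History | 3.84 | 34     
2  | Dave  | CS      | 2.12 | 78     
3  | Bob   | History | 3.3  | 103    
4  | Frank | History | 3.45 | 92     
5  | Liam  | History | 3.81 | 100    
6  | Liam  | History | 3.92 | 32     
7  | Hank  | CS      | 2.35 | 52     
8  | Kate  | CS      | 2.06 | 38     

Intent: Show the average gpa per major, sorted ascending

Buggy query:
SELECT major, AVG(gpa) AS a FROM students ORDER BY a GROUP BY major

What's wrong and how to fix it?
Bug: GROUP BY must precede ORDER BY

Fix: Move ORDER BY to the end, after GROUP BY

Corrected query:
SELECT major, AVG(gpa) AS a FROM students GROUP BY major ORDER BY a

Result:
major   | a       
--------+---------
CS      | 2.176667
History | 3.664   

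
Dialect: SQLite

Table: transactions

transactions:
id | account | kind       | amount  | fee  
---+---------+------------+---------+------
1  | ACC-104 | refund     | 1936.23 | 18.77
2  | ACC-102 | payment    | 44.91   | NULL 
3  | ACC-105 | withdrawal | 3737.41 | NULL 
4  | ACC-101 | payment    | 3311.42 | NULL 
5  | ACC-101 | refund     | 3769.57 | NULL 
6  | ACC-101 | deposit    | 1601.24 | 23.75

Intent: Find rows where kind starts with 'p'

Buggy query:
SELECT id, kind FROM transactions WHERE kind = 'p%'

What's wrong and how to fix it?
Bug: Wildcards only work with LIKE; '=' treats '%' as a literal character

Fix: Use LIKE for wildcard pattern matching

Corrected query:
SELECT id, kind FROM transactions WHERE kind LIKE 'p%'

Result:
id | kind   
---+--------
2  | payment
4  | payment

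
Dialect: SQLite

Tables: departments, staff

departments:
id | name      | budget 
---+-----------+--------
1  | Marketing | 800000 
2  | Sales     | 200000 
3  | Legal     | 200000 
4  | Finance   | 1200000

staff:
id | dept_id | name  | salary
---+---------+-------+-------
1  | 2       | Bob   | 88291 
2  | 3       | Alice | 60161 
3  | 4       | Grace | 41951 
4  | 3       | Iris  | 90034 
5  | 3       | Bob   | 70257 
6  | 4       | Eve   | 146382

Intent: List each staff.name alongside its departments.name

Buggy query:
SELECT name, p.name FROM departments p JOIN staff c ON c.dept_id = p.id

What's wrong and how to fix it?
Bug: Both tables have a 'name' column; the unqualified reference is ambiguous

Fix: Qualify the column with its table alias (c.name)

Corrected query:
SELECT c.name, p.name FROM departments p JOIN staff c ON c.dept_id = p.id

Result:
name  | name   
------+--------
Bob   | Sales  
Alice | Legal  
Grace | Finance
Iris  | Legal  
Bob   | Legal  
Eve   | Finance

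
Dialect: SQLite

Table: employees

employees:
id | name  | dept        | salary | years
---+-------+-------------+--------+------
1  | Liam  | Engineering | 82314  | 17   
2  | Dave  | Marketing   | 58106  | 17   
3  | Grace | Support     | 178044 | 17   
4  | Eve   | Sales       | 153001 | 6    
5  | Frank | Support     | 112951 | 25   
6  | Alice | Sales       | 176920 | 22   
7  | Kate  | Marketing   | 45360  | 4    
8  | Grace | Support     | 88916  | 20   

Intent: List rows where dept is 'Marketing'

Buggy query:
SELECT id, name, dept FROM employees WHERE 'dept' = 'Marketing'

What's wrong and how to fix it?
Bug: 'dept' in single quotes is a string literal, not the column; the comparison is literal-vs-literal and never true

Fix: Remove the quotes around the column name (or use double quotes for an identifier)

Corrected query:
SELECT id, name, dept FROM employees WHERE dept = 'Marketing'

Result:
id | name | dept     
---+------+----------
2  | Dave | Marketing
7  | Kate | Marketing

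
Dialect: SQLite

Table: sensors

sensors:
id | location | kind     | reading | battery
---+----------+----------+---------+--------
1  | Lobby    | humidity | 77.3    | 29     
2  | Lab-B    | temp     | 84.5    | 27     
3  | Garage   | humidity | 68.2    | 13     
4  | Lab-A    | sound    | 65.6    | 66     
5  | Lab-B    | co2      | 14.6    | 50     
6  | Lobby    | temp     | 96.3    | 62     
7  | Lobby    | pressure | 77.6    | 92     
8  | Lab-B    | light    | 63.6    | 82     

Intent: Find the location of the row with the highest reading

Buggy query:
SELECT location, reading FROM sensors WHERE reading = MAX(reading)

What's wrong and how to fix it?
Bug: MAX(reading) is an aggregate and cannot be used directly in WHERE

Fix: Wrap MAX in a scalar subquery so WHERE compares against a single value

Corrected query:
SELECT location, reading FROM sensors WHERE reading = (SELECT MAX(reading) FROM sensors)

Result:
location | reading
---------+--------
Lobby    | 96.3   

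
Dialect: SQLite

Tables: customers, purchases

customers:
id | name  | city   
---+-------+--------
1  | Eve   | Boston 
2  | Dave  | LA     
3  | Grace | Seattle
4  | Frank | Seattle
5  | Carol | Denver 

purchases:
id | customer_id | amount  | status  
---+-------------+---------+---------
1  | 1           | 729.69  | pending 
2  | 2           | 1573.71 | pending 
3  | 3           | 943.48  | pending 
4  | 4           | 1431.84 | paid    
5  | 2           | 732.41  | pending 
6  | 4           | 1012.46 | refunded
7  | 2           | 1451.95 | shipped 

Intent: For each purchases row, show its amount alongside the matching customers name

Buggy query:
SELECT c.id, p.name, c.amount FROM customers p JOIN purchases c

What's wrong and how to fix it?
Bug: Missing join condition: each purchases row is matched to all customers rows instead of just its own

Fix: Add ON c.customer_id = p.id to the JOIN

Corrected query:
SELECT c.id, p.name, c.amount FROM customers p JOIN purchases c ON c.customer_id = p.id

Result:
id | name  | amount 
---+-------+--------
1  | Eve   | 729.69 
2  | Dave  | 1573.71
3  | Grace | 943.48 
4  | Frank | 1431.84
5  | Dave  | 732.41 
6  | Frank | 1012.46
7  | Dave  | 1451.95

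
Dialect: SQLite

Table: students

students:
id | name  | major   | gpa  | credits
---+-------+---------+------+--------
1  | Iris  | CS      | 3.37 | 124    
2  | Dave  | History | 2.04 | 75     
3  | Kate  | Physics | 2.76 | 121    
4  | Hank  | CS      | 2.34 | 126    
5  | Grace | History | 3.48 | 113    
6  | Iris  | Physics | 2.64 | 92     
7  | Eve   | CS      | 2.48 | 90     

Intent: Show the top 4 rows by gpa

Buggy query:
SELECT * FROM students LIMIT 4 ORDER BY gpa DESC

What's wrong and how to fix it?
Bug: ORDER BY cannot follow LIMIT; LIMIT is the final clause

Fix: Sort with ORDER BY, then apply LIMIT

Corrected query:
SELECT * FROM students ORDER BY gpa DESC LIMIT 4

Result:
id | name  | major   | gpa  | credits
---+-------+---------+------+--------
5  | Grace | History | 3.48 | 113    
1  | Iris  | CS      | 3.37 | 124    
3  | Kate  | Physics | 2.76 | 121    
6  | Iris  | Physics | 2.64 | 92     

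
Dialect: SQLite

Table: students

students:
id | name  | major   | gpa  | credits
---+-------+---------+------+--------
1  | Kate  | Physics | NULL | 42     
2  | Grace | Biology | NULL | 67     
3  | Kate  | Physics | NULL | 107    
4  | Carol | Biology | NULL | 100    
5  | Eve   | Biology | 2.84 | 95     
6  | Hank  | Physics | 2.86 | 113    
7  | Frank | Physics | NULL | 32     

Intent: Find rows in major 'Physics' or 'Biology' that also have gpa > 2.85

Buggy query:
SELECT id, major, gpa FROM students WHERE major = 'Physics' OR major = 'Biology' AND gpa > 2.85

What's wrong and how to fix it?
Bug: Without parentheses, AND is evaluated before OR, so the gpa filter only applies to the 'Biology' branch

Fix: Group the OR with parentheses (or use IN), then AND the threshold

Corrected query:
SELECT id, major, gpa FROM students WHERE (major = 'Physics' OR major = 'Biology') AND gpa > 2.85

Result:
id | major   | gpa 
---+---------+-----
6  | Physics | 2.86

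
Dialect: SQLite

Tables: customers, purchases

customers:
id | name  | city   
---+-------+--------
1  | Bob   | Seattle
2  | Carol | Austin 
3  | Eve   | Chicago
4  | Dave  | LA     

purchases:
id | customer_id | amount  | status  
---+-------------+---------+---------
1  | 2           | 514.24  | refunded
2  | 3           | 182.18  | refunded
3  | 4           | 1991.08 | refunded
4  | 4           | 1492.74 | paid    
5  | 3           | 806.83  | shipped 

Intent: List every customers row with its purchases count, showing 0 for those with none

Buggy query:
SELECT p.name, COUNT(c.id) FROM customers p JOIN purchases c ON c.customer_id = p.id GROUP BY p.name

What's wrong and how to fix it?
Bug: An inner join excludes parents with zero children

Fix: Switch to LEFT JOIN to retain unmatched parent rows

Corrected query:
SELECT p.name, COUNT(c.id) FROM customers p LEFT JOIN purchases c ON c.customer_id = p.id GROUP BY p.name

Result:
name  | COUNT(c.id)
------+------------
Bob   | 0          
Carol | 1          
Dave  | 2          
Eve   | 2          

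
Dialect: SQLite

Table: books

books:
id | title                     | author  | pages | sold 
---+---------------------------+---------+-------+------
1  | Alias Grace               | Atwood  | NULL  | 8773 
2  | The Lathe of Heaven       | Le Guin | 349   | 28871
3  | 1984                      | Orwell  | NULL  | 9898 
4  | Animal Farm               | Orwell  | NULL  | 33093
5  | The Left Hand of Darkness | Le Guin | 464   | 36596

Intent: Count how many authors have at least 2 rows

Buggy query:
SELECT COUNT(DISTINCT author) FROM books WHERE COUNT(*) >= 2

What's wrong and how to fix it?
Bug: WHERE filters individual rows, not groups, so a group-level COUNT is invalid there

Fix: Use a subquery that GROUPs and filters with HAVING, then count its rows

Corrected query:
SELECT COUNT(*) FROM (SELECT author FROM books GROUP BY author HAVING COUNT(*) >= 2)

Result:
COUNT(*)
--------
2       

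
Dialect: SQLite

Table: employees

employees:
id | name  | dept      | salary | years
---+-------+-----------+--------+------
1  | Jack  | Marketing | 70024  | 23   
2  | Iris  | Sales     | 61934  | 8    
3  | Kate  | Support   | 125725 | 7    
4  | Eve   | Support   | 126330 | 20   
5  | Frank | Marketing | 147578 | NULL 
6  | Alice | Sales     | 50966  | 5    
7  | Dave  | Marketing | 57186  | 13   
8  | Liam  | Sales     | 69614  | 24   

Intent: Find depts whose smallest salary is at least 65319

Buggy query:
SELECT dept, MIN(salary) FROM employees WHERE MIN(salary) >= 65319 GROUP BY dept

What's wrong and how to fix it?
Bug: MIN() in WHERE is a misuse of aggregate

Fix: Replace WHERE with HAVING after the GROUP BY

Corrected query:
SELECT dept, MIN(salary) FROM employees GROUP BY dept HAVING MIN(salary) >= 65319

Result:
dept    | MIN(salary)
--------+------------
Support | 125725     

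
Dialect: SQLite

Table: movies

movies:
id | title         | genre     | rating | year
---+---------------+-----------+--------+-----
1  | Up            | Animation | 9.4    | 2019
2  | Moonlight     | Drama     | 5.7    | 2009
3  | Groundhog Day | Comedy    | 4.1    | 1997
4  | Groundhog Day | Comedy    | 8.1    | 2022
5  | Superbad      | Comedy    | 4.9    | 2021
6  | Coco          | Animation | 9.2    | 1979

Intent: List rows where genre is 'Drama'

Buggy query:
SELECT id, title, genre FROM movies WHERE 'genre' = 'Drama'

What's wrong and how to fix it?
Bug: Single quotes denote string literals in SQL; the column name is being compared as a constant string

Fix: Reference the column as genre without single quotes

Corrected query:
SELECT id, title, genre FROM movies WHERE genre = 'Drama'

Result:
id | title     | genre
---+-----------+------
2  | Moonlight | Drama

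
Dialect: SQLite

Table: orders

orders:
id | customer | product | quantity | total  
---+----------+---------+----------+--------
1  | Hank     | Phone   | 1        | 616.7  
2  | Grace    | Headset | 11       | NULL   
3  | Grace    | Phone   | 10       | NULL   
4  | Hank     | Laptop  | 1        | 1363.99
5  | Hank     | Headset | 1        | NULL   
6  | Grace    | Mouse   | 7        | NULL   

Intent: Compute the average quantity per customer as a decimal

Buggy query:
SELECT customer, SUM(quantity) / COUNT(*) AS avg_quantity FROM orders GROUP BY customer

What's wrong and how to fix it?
Bug: SUM(quantity) and COUNT(*) are both integers; the division truncates the fractional part

Fix: Cast one side to REAL so the division keeps the fractional part

Corrected query:
SELECT customer, SUM(quantity) * 1.0 / COUNT(*) AS avg_quantity FROM orders GROUP BY customer

Result:
customer | avg_quantity
---------+-------------
Grace    | 9.333333    
Hank     | 1           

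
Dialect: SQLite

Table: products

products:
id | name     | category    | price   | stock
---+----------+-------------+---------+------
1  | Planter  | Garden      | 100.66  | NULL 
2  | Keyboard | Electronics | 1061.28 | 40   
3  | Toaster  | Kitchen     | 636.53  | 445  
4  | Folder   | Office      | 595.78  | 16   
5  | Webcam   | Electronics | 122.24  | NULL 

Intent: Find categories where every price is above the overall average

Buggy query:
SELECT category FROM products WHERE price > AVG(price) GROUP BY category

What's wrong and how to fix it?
Bug: AVG() is an aggregate; it can't sit directly in WHERE

Fix: Use a subquery for AVG and a HAVING MIN(...) filter so the condition holds for every row in the group

Corrected query:
SELECT category FROM products GROUP BY category HAVING MIN(price) > (SELECT AVG(price) FROM products)

Result:
category
--------
Kitchen 
Office  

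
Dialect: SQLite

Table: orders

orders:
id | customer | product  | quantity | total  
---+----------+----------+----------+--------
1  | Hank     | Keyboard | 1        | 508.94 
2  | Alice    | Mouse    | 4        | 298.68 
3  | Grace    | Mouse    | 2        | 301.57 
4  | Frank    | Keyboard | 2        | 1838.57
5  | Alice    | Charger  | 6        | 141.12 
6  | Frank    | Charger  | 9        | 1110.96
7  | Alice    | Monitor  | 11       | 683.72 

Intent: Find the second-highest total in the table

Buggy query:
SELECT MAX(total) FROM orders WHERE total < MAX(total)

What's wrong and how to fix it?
Bug: MAX(total) on the right of the comparison is an aggregate-in-WHERE error

Fix: Put the inner MAX in a scalar subquery

Corrected query:
SELECT MAX(total) FROM orders WHERE total < (SELECT MAX(total) FROM orders)

Result:
MAX(total)
----------
1110.96   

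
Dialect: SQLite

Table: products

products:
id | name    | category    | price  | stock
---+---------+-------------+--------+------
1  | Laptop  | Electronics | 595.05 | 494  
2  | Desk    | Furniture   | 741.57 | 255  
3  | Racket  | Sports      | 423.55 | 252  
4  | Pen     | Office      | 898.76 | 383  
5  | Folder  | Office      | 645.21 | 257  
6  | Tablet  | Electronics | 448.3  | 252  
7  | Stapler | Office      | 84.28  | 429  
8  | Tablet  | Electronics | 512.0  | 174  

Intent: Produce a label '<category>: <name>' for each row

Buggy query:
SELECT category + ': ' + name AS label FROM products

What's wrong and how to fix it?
Bug: '+' is numeric addition; on text columns SQLite converts them to 0 instead of concatenating

Fix: Use the || operator for string concatenation

Corrected query:
SELECT category || ': ' || name AS label FROM products

Result:
label              
-------------------
Electronics: Laptop
Furniture: Desk    
Sports: Racket     
Office: Pen        
Office: Folder     
Electronics: Tablet
Office: Stapler    
Electronics: Tablet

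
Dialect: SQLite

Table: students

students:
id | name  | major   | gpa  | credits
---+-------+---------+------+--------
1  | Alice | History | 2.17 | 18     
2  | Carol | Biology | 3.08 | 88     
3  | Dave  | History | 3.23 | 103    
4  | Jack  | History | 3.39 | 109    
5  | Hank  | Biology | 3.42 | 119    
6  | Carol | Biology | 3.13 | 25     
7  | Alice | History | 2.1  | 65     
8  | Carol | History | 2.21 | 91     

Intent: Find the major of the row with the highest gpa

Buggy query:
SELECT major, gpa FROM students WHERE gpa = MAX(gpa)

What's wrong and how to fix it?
Bug: WHERE is evaluated per row; an aggregate over the whole table isn't defined there

Fix: Wrap MAX in a scalar subquery so WHERE compares against a single value

Corrected query:
SELECT major, gpa FROM students WHERE gpa = (SELECT MAX(gpa) FROM students)

Result:
major   | gpa 
--------+-----
Biology | 3.42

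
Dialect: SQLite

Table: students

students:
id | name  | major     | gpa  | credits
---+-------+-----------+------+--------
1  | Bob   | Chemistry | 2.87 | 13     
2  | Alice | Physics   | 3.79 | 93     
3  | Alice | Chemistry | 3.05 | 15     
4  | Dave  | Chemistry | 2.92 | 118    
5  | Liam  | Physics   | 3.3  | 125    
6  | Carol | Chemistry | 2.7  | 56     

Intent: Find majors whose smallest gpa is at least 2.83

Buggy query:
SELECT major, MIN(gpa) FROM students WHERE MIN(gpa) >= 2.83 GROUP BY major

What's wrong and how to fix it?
Bug: MIN() in WHERE is a misuse of aggregate

Fix: Use HAVING for the per-group MIN condition

Corrected query:
SELECT major, MIN(gpa) FROM students GROUP BY major HAVING MIN(gpa) >= 2.83

Result:
major   | MIN(gpa)
--------+---------
Physics | 3.3     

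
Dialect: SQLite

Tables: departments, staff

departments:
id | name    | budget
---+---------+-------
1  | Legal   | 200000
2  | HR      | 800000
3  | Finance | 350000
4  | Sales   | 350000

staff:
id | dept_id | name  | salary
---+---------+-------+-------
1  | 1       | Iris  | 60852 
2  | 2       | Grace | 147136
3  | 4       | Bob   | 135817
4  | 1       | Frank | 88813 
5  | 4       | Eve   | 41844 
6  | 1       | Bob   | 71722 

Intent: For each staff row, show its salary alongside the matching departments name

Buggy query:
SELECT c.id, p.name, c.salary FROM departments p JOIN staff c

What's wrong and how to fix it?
Bug: Missing join condition: each staff row is matched to all departments rows instead of just its own

Fix: Add ON c.dept_id = p.id to the JOIN

Corrected query:
SELECT c.id, p.name, c.salary FROM departments p JOIN staff c ON c.dept_id = p.id

Result:
id | name  | salary
---+-------+-------
1  | Legal | 60852 
2  | HR    | 147136
3  | Sales | 135817
4  | Legal | 88813 
5  | Sales | 41844 
6  | Legal | 71722 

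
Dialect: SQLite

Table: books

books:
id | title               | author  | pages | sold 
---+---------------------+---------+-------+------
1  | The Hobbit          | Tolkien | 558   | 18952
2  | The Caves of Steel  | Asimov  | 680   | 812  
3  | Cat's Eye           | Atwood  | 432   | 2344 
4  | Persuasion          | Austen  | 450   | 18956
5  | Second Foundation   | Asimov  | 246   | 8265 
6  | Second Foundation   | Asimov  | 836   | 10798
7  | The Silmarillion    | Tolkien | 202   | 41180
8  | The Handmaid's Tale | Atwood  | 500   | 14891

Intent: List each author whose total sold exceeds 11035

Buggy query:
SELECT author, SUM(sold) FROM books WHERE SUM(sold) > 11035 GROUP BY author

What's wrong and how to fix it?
Bug: WHERE runs before GROUP BY, so aggregates aren't available there

Fix: Move the aggregate condition to a HAVING clause

Corrected query:
SELECT author, SUM(sold) FROM books GROUP BY author HAVING SUM(sold) > 11035

Result:
author  | SUM(sold)
--------+----------
Asimov  | 19875    
Atwood  | 17235    
Austen  | 18956    
Tolkien | 60132    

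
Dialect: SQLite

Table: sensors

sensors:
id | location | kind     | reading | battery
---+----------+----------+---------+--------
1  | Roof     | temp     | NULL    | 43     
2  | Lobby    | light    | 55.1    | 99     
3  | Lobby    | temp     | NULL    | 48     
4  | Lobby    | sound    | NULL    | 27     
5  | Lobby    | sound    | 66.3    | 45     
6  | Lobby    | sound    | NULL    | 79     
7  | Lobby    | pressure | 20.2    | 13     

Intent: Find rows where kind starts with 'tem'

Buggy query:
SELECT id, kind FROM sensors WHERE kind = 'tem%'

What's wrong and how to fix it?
Bug: Wildcards only work with LIKE; '=' treats '%' as a literal character

Fix: Replace '=' with LIKE so 'tem%' is treated as a pattern

Corrected query:
SELECT id, kind FROM sensors WHERE kind LIKE 'tem%'

Result:
id | kind
---+-----
1  | temp
3  | temp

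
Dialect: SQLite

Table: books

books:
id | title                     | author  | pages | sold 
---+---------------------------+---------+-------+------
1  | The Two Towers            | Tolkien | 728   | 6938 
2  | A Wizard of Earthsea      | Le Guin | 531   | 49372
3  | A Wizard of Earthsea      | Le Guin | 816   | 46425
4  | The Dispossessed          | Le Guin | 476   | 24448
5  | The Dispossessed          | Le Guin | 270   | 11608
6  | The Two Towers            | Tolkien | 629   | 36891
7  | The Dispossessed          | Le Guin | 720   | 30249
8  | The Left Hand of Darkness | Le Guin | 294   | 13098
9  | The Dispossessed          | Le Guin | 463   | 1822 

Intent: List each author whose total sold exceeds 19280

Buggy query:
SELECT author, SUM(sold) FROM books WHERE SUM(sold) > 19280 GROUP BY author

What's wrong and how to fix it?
Bug: SUM(sold) is an aggregate, but WHERE filters rows before aggregation

Fix: Use HAVING (which filters groups after aggregation) instead of WHERE

Corrected query:
SELECT author, SUM(sold) FROM books GROUP BY author HAVING SUM(sold) > 19280

Result:
author  | SUM(sold)
--------+----------
Le Guin | 177022   
Tolkien | 43829    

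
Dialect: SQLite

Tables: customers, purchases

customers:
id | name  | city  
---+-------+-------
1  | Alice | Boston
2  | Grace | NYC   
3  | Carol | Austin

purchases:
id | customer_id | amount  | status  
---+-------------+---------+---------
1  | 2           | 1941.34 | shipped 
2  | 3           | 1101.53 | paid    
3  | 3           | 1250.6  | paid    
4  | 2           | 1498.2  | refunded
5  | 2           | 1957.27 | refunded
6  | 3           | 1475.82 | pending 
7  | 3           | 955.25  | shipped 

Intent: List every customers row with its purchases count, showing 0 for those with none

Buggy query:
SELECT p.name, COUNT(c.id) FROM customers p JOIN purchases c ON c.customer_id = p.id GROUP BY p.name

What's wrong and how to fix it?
Bug: INNER JOIN drops customers rows that have no matching purchases rows

Fix: Switch to LEFT JOIN to retain unmatched parent rows

Corrected query:
SELECT p.name, COUNT(c.id) FROM customers p LEFT JOIN purchases c ON c.customer_id = p.id GROUP BY p.name

Result:
name  | COUNT(c.id)
------+------------
Alice | 0          
Carol | 4          
Grace | 3          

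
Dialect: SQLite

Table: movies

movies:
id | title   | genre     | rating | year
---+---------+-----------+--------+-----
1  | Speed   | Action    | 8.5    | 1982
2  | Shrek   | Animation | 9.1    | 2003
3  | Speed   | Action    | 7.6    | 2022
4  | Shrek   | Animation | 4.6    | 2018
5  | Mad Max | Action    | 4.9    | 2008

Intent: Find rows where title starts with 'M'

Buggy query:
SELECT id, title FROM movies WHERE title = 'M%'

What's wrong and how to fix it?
Bug: '=' compares the literal string including the % character; pattern matching needs LIKE

Fix: Use LIKE for wildcard pattern matching

Corrected query:
SELECT id, title FROM movies WHERE title LIKE 'M%'

Result:
id | title  
---+--------
5  | Mad Max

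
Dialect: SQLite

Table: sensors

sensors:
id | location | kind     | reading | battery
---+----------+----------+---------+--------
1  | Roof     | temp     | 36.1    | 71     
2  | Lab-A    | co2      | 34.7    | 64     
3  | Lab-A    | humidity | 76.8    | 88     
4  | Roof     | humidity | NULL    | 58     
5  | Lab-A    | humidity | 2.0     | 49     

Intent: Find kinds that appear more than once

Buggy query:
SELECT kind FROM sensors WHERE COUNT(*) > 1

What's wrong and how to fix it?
Bug: COUNT(*) is an aggregate and cannot be used in WHERE

Fix: GROUP BY kind, then filter groups with HAVING COUNT(*) > 1

Corrected query:
SELECT kind FROM sensors GROUP BY kind HAVING COUNT(*) > 1

Result:
kind    
--------
humidity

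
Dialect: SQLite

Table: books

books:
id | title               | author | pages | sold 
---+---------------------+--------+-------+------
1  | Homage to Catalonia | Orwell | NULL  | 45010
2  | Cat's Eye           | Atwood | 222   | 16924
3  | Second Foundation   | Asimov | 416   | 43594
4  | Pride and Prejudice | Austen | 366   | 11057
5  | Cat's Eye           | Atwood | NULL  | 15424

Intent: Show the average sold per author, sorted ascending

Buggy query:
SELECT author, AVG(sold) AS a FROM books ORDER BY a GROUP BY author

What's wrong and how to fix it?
Bug: GROUP BY must precede ORDER BY

Fix: Reorder: SELECT … FROM … GROUP BY … ORDER BY …

Corrected query:
SELECT author, AVG(sold) AS a FROM books GROUP BY author ORDER BY a

Result:
author | a    
-------+------
Austen | 11057
Atwood | 16174
Asimov | 43594
Orwell | 45010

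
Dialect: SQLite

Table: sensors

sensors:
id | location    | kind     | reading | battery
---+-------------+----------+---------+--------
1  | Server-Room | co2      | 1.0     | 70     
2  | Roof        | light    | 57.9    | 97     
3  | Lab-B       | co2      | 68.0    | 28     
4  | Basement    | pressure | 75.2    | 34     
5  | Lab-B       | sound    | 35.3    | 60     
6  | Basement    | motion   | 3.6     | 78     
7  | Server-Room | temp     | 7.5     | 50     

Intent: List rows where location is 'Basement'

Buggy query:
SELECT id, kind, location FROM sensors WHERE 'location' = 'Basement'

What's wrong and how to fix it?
Bug: 'location' in single quotes is a string literal, not the column; the comparison is literal-vs-literal and never true

Fix: Remove the quotes around the column name (or use double quotes for an identifier)

Corrected query:
SELECT id, kind, location FROM sensors WHERE location = 'Basement'

Result:
id | kind     | location
---+----------+---------
4  | pressure | Basement
6  | motion   | Basement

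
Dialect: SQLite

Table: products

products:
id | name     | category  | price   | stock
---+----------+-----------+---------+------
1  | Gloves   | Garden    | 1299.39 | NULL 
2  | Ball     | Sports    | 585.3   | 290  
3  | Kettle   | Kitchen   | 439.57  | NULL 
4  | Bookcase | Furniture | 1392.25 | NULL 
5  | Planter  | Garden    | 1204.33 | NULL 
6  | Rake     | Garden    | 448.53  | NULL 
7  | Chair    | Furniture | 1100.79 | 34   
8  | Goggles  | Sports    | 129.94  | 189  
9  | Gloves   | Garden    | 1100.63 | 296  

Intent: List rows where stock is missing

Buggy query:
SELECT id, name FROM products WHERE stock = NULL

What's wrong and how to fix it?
Bug: '= NULL' is always unknown in SQL three-valued logic, so no rows match

Fix: Replace '= NULL' with 'IS NULL'

Corrected query:
SELECT id, name FROM products WHERE stock IS NULL

Result:
id | name    
---+---------
1  | Gloves  
3  | Kettle  
4  | Bookcase
5  | Planter 
6  | Rake    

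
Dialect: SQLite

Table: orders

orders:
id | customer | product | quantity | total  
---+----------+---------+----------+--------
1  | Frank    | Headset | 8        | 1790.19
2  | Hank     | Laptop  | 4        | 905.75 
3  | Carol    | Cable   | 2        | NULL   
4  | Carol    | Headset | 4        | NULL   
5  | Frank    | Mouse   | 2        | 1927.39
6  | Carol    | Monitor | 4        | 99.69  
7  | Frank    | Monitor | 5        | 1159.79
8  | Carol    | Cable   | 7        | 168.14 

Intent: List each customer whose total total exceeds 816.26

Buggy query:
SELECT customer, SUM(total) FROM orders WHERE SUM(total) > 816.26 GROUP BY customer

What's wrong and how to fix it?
Bug: Aggregate functions cannot appear in a WHERE clause

Fix: Move the aggregate condition to a HAVING clause

Corrected query:
SELECT customer, SUM(total) FROM orders GROUP BY customer HAVING SUM(total) > 816.26

Result:
customer | SUM(total)
---------+-----------
Frank    | 4877.37   
Hank     | 905.75    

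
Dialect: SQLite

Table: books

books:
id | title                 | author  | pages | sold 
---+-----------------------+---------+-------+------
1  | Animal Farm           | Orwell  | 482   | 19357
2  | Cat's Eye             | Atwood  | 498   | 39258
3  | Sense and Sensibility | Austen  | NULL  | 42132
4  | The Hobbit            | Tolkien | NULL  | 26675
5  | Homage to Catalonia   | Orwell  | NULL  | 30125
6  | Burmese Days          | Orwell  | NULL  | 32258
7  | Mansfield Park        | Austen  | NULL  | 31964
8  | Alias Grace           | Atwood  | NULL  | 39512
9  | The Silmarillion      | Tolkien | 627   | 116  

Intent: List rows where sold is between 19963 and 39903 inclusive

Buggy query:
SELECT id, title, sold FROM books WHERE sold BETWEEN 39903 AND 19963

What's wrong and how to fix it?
Bug: The bounds are reversed; BETWEEN a AND b requires a <= b to match anything

Fix: Swap the bounds so the smaller value comes first

Corrected query:
SELECT id, title, sold FROM books WHERE sold BETWEEN 19963 AND 39903

Result:
id | title               | sold 
---+---------------------+------
2  | Cat's Eye           | 39258
4  | The Hobbit          | 26675
5  | Homage to Catalonia | 30125
6  | Burmese Days        | 32258
7  | Mansfield Park      | 31964
8  | Alias Grace         | 39512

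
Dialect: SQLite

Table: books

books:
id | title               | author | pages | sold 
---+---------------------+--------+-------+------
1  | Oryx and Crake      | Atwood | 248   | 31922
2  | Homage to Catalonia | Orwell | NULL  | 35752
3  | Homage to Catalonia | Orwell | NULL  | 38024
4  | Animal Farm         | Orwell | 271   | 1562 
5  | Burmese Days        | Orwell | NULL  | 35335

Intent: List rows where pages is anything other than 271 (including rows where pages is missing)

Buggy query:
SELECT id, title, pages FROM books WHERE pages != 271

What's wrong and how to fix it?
Bug: Inequality against NULL is unknown, not true; rows with NULL are dropped

Fix: Handle NULL separately with IS NULL alongside the inequality

Corrected query:
SELECT id, title, pages FROM books WHERE pages != 271 OR pages IS NULL

Result:
id | title               | pages
---+---------------------+------
1  | Oryx and Crake      | 248  
2  | Homage to Catalonia | NULL 
3  | Homage to Catalonia | NULL 
5  | Burmese Days        | NULL 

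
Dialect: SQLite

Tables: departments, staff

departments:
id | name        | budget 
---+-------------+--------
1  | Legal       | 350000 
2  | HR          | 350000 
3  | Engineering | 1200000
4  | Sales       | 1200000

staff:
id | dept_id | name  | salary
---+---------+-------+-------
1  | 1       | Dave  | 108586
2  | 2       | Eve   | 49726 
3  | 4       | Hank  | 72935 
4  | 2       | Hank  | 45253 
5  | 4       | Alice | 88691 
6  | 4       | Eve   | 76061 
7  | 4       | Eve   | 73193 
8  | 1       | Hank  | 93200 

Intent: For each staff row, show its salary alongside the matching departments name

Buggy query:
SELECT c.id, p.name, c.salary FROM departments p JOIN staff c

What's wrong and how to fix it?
Bug: JOIN with no ON clause produces a cartesian product; every staff row pairs with every departments row

Fix: Specify the join condition linking the foreign key to the parent id

Corrected query:
SELECT c.id, p.name, c.salary FROM departments p JOIN staff c ON c.dept_id = p.id

Result:
id | name  | salary
---+-------+-------
1  | Legal | 108586
2  | HR    | 49726 
3  | Sales | 72935 
4  | HR    | 45253 
5  | Sales | 88691 
6  | Sales | 76061 
7  | Sales | 73193 
8  | Legal | 93200 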